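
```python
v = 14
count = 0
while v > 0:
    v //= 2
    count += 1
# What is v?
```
Trace:
  v=14
  v=14, count=0
  v=7, count=1
  v=3, count=2
  v=1, count=3
  v=0, count=4

Final answer: 0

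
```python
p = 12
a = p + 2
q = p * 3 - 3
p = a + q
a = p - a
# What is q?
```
Trace:
  p=12
  p=12, a=14
  p=12, a=14, q=33
  p=47, a=14, q=33
  p=47, a=33, q=33

Final answer: 33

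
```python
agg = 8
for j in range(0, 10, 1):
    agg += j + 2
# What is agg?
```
Trace:
  agg=8
  agg=10, j=0
  agg=13, j=1
  agg=17, j=2
  agg=22, j=3
  agg=28, j=4
  agg=35, j=5
  agg=43, j=6
  agg=52, j=7
  agg=62, j=8
  agg=73, j=9

Final answer: 73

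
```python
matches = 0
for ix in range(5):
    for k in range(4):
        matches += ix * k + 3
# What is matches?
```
Trace:
  matches=0
  matches=3, ix=0, k=0
  matches=6, ix=0, k=1
  matches=9, ix=0, k=2
  matches=12, ix=0, k=3
  matches=15, ix=1, k=0
  matches=19, ix=1, k=1
  matches=24, ix=1, k=2
  matches=30, ix=1, k=3
  matches=33, ix=2, k=0
  matches=38, ix=2, k=1
  matches=45, ix=2, k=2
  matches=54, ix=2, k=3
  matches=57, ix=3, k=0
  matches=63, ix=3, k=1
  matches=72, ix=3, k=2
  matches=84, ix=3, k=3
  matches=87, ix=4, k=0
  matches=94, ix=4, k=1
  matches=105, ix=4, k=2
  matches=120, ix=4, k=3

Final answer: 120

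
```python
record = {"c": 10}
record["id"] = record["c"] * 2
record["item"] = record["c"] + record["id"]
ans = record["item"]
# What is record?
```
Trace:
  record={'c': 10}
  record={'c': 10, 'id': 20}
  record={'c': 10, 'id': 20, 'item': 30}
  record={'c': 10, 'id': 20, 'item': 30}, ans=30

Final answer: {'c': 10, 'id': 20, 'item': 30}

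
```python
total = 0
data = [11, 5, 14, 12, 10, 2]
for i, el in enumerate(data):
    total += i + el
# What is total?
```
Trace:
  total=0
  total=11, i=0, el=11
  total=17, i=1, el=5
  total=33, i=2, el=14
  total=48, i=3, el=12
  total=62, i=4, el=10
  total=69, i=5, el=2

Final answer: 69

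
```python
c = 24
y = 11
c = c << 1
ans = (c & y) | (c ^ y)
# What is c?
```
Trace:
  c=24
  c=24, y=11
  c=48, y=11
  c=48, y=11, ans=59

Final answer: 48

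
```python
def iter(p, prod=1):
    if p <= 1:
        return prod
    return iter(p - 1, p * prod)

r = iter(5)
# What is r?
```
Call trace:
iter(p=5, prod=1)
  iter(p=4, prod=5)
    iter(p=3, prod=20)
      iter(p=2, prod=60)
        iter(p=1, prod=120)
        -> return 120
      -> return 120
    -> return 120
  -> return 120
-> return 120

Final answer: 120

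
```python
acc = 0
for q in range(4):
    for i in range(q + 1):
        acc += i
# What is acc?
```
Trace:
  acc=0
  acc=0, q=0, i=0
  acc=0, q=1, i=0
  acc=1, q=1, i=1
  acc=1, q=2, i=0
  acc=2, q=2, i=1
  acc=4, q=2, i=2
  acc=4, q=3, i=0
  acc=5, q=3, i=1
  acc=7, q=3, i=2
  acc=10, q=3, i=3

Final answer: 10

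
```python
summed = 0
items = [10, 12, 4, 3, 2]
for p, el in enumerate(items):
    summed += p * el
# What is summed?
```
Trace:
  summed=0
  summed=0, p=0, el=10
  summed=12, p=1, el=12
  summed=20, p=2, el=4
  summed=29, p=3, el=3
  summed=37, p=4, el=2

Final answer: 37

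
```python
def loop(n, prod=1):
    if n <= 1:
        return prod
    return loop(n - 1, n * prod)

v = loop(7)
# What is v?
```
Call trace:
loop(n=7, prod=1)
  loop(n=6, prod=7)
    loop(n=5, prod=42)
      loop(n=4, prod=210)
        loop(n=3, prod=840)
          loop(n=2, prod=2520)
            loop(n=1, prod=5040)
            -> return 5040
          -> return 5040
        -> return 5040
      -> return 5040
    -> return 5040
  -> return 5040
-> return 5040

Final answer: 5040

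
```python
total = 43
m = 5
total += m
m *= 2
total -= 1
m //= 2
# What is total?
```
Trace:
  total=43
  total=43, m=5
  total=48, m=5
  total=48, m=10
  total=47, m=10
  total=47, m=5

Final answer: 47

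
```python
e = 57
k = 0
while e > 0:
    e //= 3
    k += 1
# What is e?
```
Trace:
  e=57
  e=57, k=0
  e=19, k=1
  e=6, k=2
  e=2, k=3
  e=0, k=4

Final answer: 0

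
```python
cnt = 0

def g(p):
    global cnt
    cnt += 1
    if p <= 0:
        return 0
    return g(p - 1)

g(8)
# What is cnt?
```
Call trace:
g(p=8)
  g(p=7)
    g(p=6)
      g(p=5)
        g(p=4)
          g(p=3)
            g(p=2)
              g(p=1)
                g(p=0)
                -> return 0
              -> return 0
            -> return 0
          -> return 0
        -> return 0
      -> return 0
    -> return 0
  -> return 0
-> return 0

cnt is incremented once per call. g is entered once for each p = 8, 7, 6, 5, 4, 3, 2, 1, 0 (the p <= 0 call returns without recursing), i.e. 8 + 1 calls.
cnt = 9

Final answer: 9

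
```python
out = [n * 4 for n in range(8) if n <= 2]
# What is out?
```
Trace:
  n=0
  n=1
  n=2
  n=3
  n=4
  n=5
  n=6
  n=7
  out=[0, 4, 8]

Final answer: [0, 4, 8]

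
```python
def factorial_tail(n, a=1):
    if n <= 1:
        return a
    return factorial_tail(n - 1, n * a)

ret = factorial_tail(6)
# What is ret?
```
Call trace:
factorial_tail(n=6, a=1)
  factorial_tail(n=5, a=6)
    factorial_tail(n=4, a=30)
      factorial_tail(n=3, a=120)
        factorial_tail(n=2, a=360)
          factorial_tail(n=1, a=720)
          -> return 720
        -> return 720
      -> return 720
    -> return 720
  -> return 720
-> return 720

Final answer: 720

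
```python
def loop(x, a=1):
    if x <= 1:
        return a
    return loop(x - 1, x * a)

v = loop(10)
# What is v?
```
Call trace:
loop(x=10, a=1)
  loop(x=9, a=10)
    loop(x=8, a=90)
      loop(x=7, a=720)
        loop(x=6, a=5040)
          loop(x=5, a=30240)
            loop(x=4, a=151200)
              loop(x=3, a=604800)
                loop(x=2, a=1814400)
                  loop(x=1, a=3628800)
                  -> return 3628800
                -> return 3628800
              -> return 3628800
            -> return 3628800
          -> return 3628800
        -> return 3628800
      -> return 3628800
    -> return 3628800
  -> return 3628800
-> return 3628800

Final answer: 3628800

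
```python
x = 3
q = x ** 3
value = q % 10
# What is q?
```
Trace:
  x=3
  x=3, q=27
  x=3, q=27, value=7

Final answer: 27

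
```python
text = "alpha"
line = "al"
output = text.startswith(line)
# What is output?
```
Trace:
  text='alpha'
  text='alpha', line='al'
  text='alpha', line='al', output=True

Final answer: True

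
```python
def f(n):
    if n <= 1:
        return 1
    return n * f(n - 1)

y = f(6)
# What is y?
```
Call trace:
f(n=6)
  f(n=5)
    f(n=4)
      f(n=3)
        f(n=2)
          f(n=1)
          -> return 1
        -> return 2
      -> return 6
    -> return 24
  -> return 120
-> return 720

Final answer: 720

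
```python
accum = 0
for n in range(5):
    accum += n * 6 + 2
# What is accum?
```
Trace:
  accum=0
  accum=2, n=0
  accum=10, n=1
  accum=24, n=2
  accum=44, n=3
  accum=70, n=4

Final answer: 70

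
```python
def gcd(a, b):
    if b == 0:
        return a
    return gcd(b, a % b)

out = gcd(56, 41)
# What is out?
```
Call trace:
gcd(a=56, b=41)
  gcd(a=41, b=15)
    gcd(a=15, b=11)
      gcd(a=11, b=4)
        gcd(a=4, b=3)
          gcd(a=3, b=1)
            gcd(a=1, b=0)
            -> return 1
          -> return 1
        -> return 1
      -> return 1
    -> return 1
  -> return 1
-> return 1

Final answer: 1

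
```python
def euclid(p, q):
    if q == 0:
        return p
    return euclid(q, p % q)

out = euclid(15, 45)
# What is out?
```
Call trace:
euclid(p=15, q=45)
  euclid(p=45, q=15)
    euclid(p=15, q=0)
    -> return 15
  -> return 15
-> return 15

Final answer: 15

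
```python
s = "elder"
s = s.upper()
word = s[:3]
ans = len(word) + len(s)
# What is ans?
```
Trace:
  s='elder'
  s='ELDER'
  s='ELDER', word='ELD'
  s='ELDER', word='ELD', ans=8

Final answer: 8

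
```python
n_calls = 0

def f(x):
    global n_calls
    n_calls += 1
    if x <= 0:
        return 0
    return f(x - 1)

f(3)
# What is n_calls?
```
Call trace:
f(x=3)
  f(x=2)
    f(x=1)
      f(x=0)
      -> return 0
    -> return 0
  -> return 0
-> return 0

n_calls is incremented once per call. f is entered once for each x = 3, 2, 1, 0 (the x <= 0 call returns without recursing), i.e. 3 + 1 calls.
n_calls = 4

Final answer: 4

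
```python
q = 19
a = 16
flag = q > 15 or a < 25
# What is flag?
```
Trace:
  q=19
  q=19, a=16
  q=19, a=16, flag=True

Final answer: True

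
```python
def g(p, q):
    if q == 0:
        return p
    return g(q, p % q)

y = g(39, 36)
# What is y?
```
Call trace:
g(p=39, q=36)
  g(p=36, q=3)
    g(p=3, q=0)
    -> return 3
  -> return 3
-> return 3

Final answer: 3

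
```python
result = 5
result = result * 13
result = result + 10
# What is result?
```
Trace:
  result=5
  result=65
  result=75

Final answer: 75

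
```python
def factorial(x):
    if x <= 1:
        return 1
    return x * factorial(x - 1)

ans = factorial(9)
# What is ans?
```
Call trace:
factorial(x=9)
  factorial(x=8)
    factorial(x=7)
      factorial(x=6)
        factorial(x=5)
          factorial(x=4)
            factorial(x=3)
              factorial(x=2)
                factorial(x=1)
                -> return 1
              -> return 2
            -> return 6
          -> return 24
        -> return 120
      -> return 720
    -> return 5040
  -> return 40320
-> return 362880

Final answer: 362880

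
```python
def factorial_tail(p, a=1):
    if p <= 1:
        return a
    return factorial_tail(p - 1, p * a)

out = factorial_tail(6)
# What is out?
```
Call trace:
factorial_tail(p=6, a=1)
  factorial_tail(p=5, a=6)
    factorial_tail(p=4, a=30)
      factorial_tail(p=3, a=120)
        factorial_tail(p=2, a=360)
          factorial_tail(p=1, a=720)
          -> return 720
        -> return 720
      -> return 720
    -> return 720
  -> return 720
-> return 720

Final answer: 720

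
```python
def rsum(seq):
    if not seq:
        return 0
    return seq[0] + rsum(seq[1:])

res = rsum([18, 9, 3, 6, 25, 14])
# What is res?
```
Call trace:
rsum(seq=[18, 9, 3, 6, 25, 14])
  rsum(seq=[9, 3, 6, 25, 14])
    rsum(seq=[3, 6, 25, 14])
      rsum(seq=[6, 25, 14])
        rsum(seq=[25, 14])
          rsum(seq=[14])
            rsum(seq=[])
            -> return 0
          -> return 14
        -> return 39
      -> return 45
    -> return 48
  -> return 57
-> return 75

Final answer: 75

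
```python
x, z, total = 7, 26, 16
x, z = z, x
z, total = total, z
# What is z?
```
Trace:
  x=7, z=26, total=16
  x=26, z=7, total=16
  x=26, z=16, total=7

Final answer: 16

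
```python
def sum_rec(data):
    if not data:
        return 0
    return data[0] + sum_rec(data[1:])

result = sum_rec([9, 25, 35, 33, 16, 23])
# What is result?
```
Call trace:
sum_rec(data=[9, 25, 35, 33, 16, 23])
  sum_rec(data=[25, 35, 33, 16, 23])
    sum_rec(data=[35, 33, 16, 23])
      sum_rec(data=[33, 16, 23])
        sum_rec(data=[16, 23])
          sum_rec(data=[23])
            sum_rec(data=[])
            -> return 0
          -> return 23
        -> return 39
      -> return 72
    -> return 107
  -> return 132
-> return 141

Final answer: 141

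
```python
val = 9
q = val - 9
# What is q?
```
Trace:
  val=9
  val=9, q=0

Final answer: 0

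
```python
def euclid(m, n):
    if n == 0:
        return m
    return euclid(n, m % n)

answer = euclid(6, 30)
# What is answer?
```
Call trace:
euclid(m=6, n=30)
  euclid(m=30, n=6)
    euclid(m=6, n=0)
    -> return 6
  -> return 6
-> return 6

Final answer: 6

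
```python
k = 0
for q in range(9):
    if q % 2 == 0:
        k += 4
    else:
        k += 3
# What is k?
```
Trace:
  k=0
  k=4, q=0
  k=7, q=1
  k=11, q=2
  k=14, q=3
  k=18, q=4
  k=21, q=5
  k=25, q=6
  k=28, q=7
  k=32, q=8

Final answer: 32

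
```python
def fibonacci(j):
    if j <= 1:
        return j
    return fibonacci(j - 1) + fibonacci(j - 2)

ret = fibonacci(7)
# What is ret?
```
Call trace (a repeated sub-call is expanded the first time; later identical calls just restate its return value):
fibonacci(j=7)
  fibonacci(j=6)
    fibonacci(j=5)
      fibonacci(j=4)
        fibonacci(j=3)
          fibonacci(j=2)
            fibonacci(j=1)
            -> return 1
            fibonacci(j=0)
            -> return 0
          -> return 1
          fibonacci(j=1)
          -> return 1
        -> return 2
        fibonacci(j=2) -> return 1  (same call as traced above)
      -> return 3
      fibonacci(j=3) -> return 2  (same call as traced above)
    -> return 5
    fibonacci(j=4) -> return 3  (same call as traced above)
  -> return 8
  fibonacci(j=5) -> return 5  (same call as traced above)
-> return 13

Final answer: 13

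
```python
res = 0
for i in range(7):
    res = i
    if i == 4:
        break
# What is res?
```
Trace:
  res=0
  res=0, i=0
  res=1, i=1
  res=2, i=2
  res=3, i=3
  res=4, i=4

Final answer: 4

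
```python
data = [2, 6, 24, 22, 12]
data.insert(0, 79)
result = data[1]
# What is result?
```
Trace:
  data=[2, 6, 24, 22, 12]
  data=[79, 2, 6, 24, 22, 12]
  data=[79, 2, 6, 24, 22, 12], result=2

Final answer: 2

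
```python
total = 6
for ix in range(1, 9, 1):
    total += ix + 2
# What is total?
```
Trace:
  total=6
  total=9, ix=1
  total=13, ix=2
  total=18, ix=3
  total=24, ix=4
  total=31, ix=5
  total=39, ix=6
  total=48, ix=7
  total=58, ix=8

Final answer: 58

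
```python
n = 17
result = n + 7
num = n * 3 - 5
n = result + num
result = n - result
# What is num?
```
Trace:
  n=17
  n=17, result=24
  n=17, result=24, num=46
  n=70, result=24, num=46
  n=70, result=46, num=46

Final answer: 46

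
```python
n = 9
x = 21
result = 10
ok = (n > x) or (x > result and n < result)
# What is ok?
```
Trace:
  n=9
  n=9, x=21
  n=9, x=21, result=10
  n=9, x=21, result=10, ok=True

Final answer: True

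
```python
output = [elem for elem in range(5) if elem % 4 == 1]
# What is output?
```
Trace:
  elem=0
  elem=1
  elem=2
  elem=3
  elem=4
  output=[1]

Final answer: [1]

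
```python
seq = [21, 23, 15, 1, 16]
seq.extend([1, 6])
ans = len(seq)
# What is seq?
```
Trace:
  seq=[21, 23, 15, 1, 16]
  seq=[21, 23, 15, 1, 16, 1, 6]
  seq=[21, 23, 15, 1, 16, 1, 6], ans=7

Final answer: [21, 23, 15, 1, 16, 1, 6]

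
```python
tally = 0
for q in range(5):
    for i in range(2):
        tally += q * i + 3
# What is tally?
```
Trace:
  tally=0
  tally=3, q=0, i=0
  tally=6, q=0, i=1
  tally=9, q=1, i=0
  tally=13, q=1, i=1
  tally=16, q=2, i=0
  tally=21, q=2, i=1
  tally=24, q=3, i=0
  tally=30, q=3, i=1
  tally=33, q=4, i=0
  tally=40, q=4, i=1

Final answer: 40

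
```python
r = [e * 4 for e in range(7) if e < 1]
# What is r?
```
Trace:
  e=0
  e=1
  e=2
  e=3
  e=4
  e=5
  e=6
  r=[0]

Final answer: [0]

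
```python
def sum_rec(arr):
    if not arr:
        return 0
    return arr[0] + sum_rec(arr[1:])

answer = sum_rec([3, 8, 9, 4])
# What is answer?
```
Call trace:
sum_rec(arr=[3, 8, 9, 4])
  sum_rec(arr=[8, 9, 4])
    sum_rec(arr=[9, 4])
      sum_rec(arr=[4])
        sum_rec(arr=[])
        -> return 0
      -> return 4
    -> return 13
  -> return 21
-> return 24

Final answer: 24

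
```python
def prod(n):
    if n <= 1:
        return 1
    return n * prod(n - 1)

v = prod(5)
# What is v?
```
Call trace:
prod(n=5)
  prod(n=4)
    prod(n=3)
      prod(n=2)
        prod(n=1)
        -> return 1
      -> return 2
    -> return 6
  -> return 24
-> return 120

Final answer: 120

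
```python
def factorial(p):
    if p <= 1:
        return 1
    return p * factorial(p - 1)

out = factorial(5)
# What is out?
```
Call trace:
factorial(p=5)
  factorial(p=4)
    factorial(p=3)
      factorial(p=2)
        factorial(p=1)
        -> return 1
      -> return 2
    -> return 6
  -> return 24
-> return 120

Final answer: 120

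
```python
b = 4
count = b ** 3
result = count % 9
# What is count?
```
Trace:
  b=4
  b=4, count=64
  b=4, count=64, result=1

Final answer: 64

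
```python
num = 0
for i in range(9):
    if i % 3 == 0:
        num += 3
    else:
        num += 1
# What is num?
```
Trace:
  num=0
  num=3, i=0
  num=4, i=1
  num=5, i=2
  num=8, i=3
  num=9, i=4
  num=10, i=5
  num=13, i=6
  num=14, i=7
  num=15, i=8

Final answer: 15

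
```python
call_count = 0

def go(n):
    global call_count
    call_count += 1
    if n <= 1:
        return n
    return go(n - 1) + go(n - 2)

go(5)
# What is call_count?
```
Call trace (a repeated sub-call is expanded the first time; later identical calls just restate its return value):
go(n=5)
  go(n=4)
    go(n=3)
      go(n=2)
        go(n=1)
        -> return 1
        go(n=0)
        -> return 0
      -> return 1
      go(n=1)
      -> return 1
    -> return 2
    go(n=2) -> return 1  (same call as traced above)
  -> return 3
  go(n=3) -> return 2  (same call as traced above)
-> return 5

call_count is incremented once per call, so count the calls in each subtree. Let C(n) = number of calls made by go(n).
C(0) = C(1) = 1 (base case, no recursion); C(n) = 1 + C(n - 1) + C(n - 2) otherwise.
C(2) = 1 + C(1) + C(0) = 1 + 1 + 1 = 3
C(3) = 1 + C(2) + C(1) = 1 + 3 + 1 = 5
C(4) = 1 + C(3) + C(2) = 1 + 5 + 3 = 9
C(5) = 1 + C(4) + C(3) = 1 + 9 + 5 = 15
call_count = C(5) = 15

Final answer: 15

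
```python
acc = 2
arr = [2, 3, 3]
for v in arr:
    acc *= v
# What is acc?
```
Trace:
  acc=2
  acc=4, v=2
  acc=12, v=3
  acc=36, v=3

Final answer: 36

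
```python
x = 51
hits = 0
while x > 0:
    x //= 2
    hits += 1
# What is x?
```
Trace:
  x=51
  x=51, hits=0
  x=25, hits=1
  x=12, hits=2
  x=6, hits=3
  x=3, hits=4
  x=1, hits=5
  x=0, hits=6

Final answer: 0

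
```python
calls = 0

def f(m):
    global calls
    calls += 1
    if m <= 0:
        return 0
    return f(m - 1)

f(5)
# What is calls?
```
Call trace:
f(m=5)
  f(m=4)
    f(m=3)
      f(m=2)
        f(m=1)
          f(m=0)
          -> return 0
        -> return 0
      -> return 0
    -> return 0
  -> return 0
-> return 0

calls is incremented once per call. f is entered once for each m = 5, 4, 3, 2, 1, 0 (the m <= 0 call returns without recursing), i.e. 5 + 1 calls.
calls = 6

Final answer: 6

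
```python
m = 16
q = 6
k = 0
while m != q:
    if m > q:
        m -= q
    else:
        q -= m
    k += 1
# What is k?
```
Trace:
  m=16
  m=16, q=6
  m=16, q=6, k=0
  m=10, q=6, k=1
  m=4, q=6, k=2
  m=4, q=2, k=3
  m=2, q=2, k=4

Final answer: 4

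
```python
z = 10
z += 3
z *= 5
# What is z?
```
Trace:
  z=10
  z=13
  z=65

Final answer: 65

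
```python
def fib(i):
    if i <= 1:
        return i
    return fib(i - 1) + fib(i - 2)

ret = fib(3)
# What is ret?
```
Call trace:
fib(i=3)
  fib(i=2)
    fib(i=1)
    -> return 1
    fib(i=0)
    -> return 0
  -> return 1
  fib(i=1)
  -> return 1
-> return 2

Final answer: 2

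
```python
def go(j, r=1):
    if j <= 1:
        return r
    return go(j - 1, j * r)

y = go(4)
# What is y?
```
Call trace:
go(j=4, r=1)
  go(j=3, r=4)
    go(j=2, r=12)
      go(j=1, r=24)
      -> return 24
    -> return 24
  -> return 24
-> return 24

Final answer: 24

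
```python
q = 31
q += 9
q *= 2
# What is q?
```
Trace:
  q=31
  q=40
  q=80

Final answer: 80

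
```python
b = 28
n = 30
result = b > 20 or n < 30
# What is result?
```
Trace:
  b=28
  b=28, n=30
  b=28, n=30, result=True

Final answer: True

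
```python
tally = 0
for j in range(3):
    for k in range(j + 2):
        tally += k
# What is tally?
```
Trace:
  tally=0
  tally=0, j=0, k=0
  tally=1, j=0, k=1
  tally=1, j=1, k=0
  tally=2, j=1, k=1
  tally=4, j=1, k=2
  tally=4, j=2, k=0
  tally=5, j=2, k=1
  tally=7, j=2, k=2
  tally=10, j=2, k=3

Final answer: 10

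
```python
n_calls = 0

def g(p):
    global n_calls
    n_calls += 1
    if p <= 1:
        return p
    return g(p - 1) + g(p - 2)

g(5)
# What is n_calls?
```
Call trace (a repeated sub-call is expanded the first time; later identical calls just restate its return value):
g(p=5)
  g(p=4)
    g(p=3)
      g(p=2)
        g(p=1)
        -> return 1
        g(p=0)
        -> return 0
      -> return 1
      g(p=1)
      -> return 1
    -> return 2
    g(p=2) -> return 1  (same call as traced above)
  -> return 3
  g(p=3) -> return 2  (same call as traced above)
-> return 5

n_calls is incremented once per call, so count the calls in each subtree. Let C(p) = number of calls made by g(p).
C(0) = C(1) = 1 (base case, no recursion); C(p) = 1 + C(p - 1) + C(p - 2) otherwise.
C(2) = 1 + C(1) + C(0) = 1 + 1 + 1 = 3
C(3) = 1 + C(2) + C(1) = 1 + 3 + 1 = 5
C(4) = 1 + C(3) + C(2) = 1 + 5 + 3 = 9
C(5) = 1 + C(4) + C(3) = 1 + 9 + 5 = 15
n_calls = C(5) = 15

Final answer: 15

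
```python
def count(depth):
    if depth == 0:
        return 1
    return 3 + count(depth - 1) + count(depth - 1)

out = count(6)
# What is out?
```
Call trace (a repeated sub-call is expanded the first time; later identical calls just restate its return value):
count(depth=6)
  count(depth=5)
    count(depth=4)
      count(depth=3)
        count(depth=2)
          count(depth=1)
            count(depth=0)
            -> return 1
            count(depth=0)
            -> return 1
          -> return 5
          count(depth=1) -> return 5  (same call as traced above)
        -> return 13
        count(depth=2) -> return 13  (same call as traced above)
      -> return 29
      count(depth=3) -> return 29  (same call as traced above)
    -> return 61
    count(depth=4) -> return 61  (same call as traced above)
  -> return 125
  count(depth=5) -> return 125  (same call as traced above)
-> return 253

Final answer: 253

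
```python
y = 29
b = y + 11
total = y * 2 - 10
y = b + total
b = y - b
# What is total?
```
Trace:
  y=29
  y=29, b=40
  y=29, b=40, total=48
  y=88, b=40, total=48
  y=88, b=48, total=48

Final answer: 48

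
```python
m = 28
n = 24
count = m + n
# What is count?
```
Trace:
  m=28
  m=28, n=24
  m=28, n=24, count=52

Final answer: 52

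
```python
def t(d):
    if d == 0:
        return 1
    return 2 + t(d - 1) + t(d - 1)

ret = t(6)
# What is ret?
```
Call trace (a repeated sub-call is expanded the first time; later identical calls just restate its return value):
t(d=6)
  t(d=5)
    t(d=4)
      t(d=3)
        t(d=2)
          t(d=1)
            t(d=0)
            -> return 1
            t(d=0)
            -> return 1
          -> return 4
          t(d=1) -> return 4  (same call as traced above)
        -> return 10
        t(d=2) -> return 10  (same call as traced above)
      -> return 22
      t(d=3) -> return 22  (same call as traced above)
    -> return 46
    t(d=4) -> return 46  (same call as traced above)
  -> return 94
  t(d=5) -> return 94  (same call as traced above)
-> return 190

Final answer: 190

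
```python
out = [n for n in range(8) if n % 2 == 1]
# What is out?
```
Trace:
  n=0
  n=1
  n=2
  n=3
  n=4
  n=5
  n=6
  n=7
  out=[1, 3, 5, 7]

Final answer: [1, 3, 5, 7]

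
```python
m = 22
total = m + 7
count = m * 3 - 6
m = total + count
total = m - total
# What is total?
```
Trace:
  m=22
  m=22, total=29
  m=22, total=29, count=60
  m=89, total=29, count=60
  m=89, total=60, count=60

Final answer: 60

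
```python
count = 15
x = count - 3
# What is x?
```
Trace:
  count=15
  count=15, x=12

Final answer: 12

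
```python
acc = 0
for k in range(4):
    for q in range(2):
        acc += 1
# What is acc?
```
Trace:
  acc=0
  acc=1, k=0, q=0
  acc=2, k=0, q=1
  acc=3, k=1, q=0
  acc=4, k=1, q=1
  acc=5, k=2, q=0
  acc=6, k=2, q=1
  acc=7, k=3, q=0
  acc=8, k=3, q=1

Final answer: 8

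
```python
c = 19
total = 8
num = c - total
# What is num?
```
Trace:
  c=19
  c=19, total=8
  c=19, total=8, num=11

Final answer: 11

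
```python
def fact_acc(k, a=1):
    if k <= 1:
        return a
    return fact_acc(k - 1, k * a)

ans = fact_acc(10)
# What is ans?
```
Call trace:
fact_acc(k=10, a=1)
  fact_acc(k=9, a=10)
    fact_acc(k=8, a=90)
      fact_acc(k=7, a=720)
        fact_acc(k=6, a=5040)
          fact_acc(k=5, a=30240)
            fact_acc(k=4, a=151200)
              fact_acc(k=3, a=604800)
                fact_acc(k=2, a=1814400)
                  fact_acc(k=1, a=3628800)
                  -> return 3628800
                -> return 3628800
              -> return 3628800
            -> return 3628800
          -> return 3628800
        -> return 3628800
      -> return 3628800
    -> return 3628800
  -> return 3628800
-> return 3628800

Final answer: 3628800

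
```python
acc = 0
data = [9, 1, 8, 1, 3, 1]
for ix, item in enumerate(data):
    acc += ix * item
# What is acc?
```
Trace:
  acc=0
  acc=0, ix=0, item=9
  acc=1, ix=1, item=1
  acc=17, ix=2, item=8
  acc=20, ix=3, item=1
  acc=32, ix=4, item=3
  acc=37, ix=5, item=1

Final answer: 37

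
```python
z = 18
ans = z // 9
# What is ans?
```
Trace:
  z=18
  z=18, ans=2

Final answer: 2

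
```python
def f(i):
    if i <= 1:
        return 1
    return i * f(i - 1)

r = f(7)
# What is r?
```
Call trace:
f(i=7)
  f(i=6)
    f(i=5)
      f(i=4)
        f(i=3)
          f(i=2)
            f(i=1)
            -> return 1
          -> return 2
        -> return 6
      -> return 24
    -> return 120
  -> return 720
-> return 5040

Final answer: 5040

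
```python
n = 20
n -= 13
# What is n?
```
Trace:
  n=20
  n=7

Final answer: 7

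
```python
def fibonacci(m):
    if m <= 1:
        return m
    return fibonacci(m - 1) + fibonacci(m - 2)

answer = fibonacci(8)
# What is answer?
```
Call trace (a repeated sub-call is expanded the first time; later identical calls just restate its return value):
fibonacci(m=8)
  fibonacci(m=7)
    fibonacci(m=6)
      fibonacci(m=5)
        fibonacci(m=4)
          fibonacci(m=3)
            fibonacci(m=2)
              fibonacci(m=1)
              -> return 1
              fibonacci(m=0)
              -> return 0
            -> return 1
            fibonacci(m=1)
            -> return 1
          -> return 2
          fibonacci(m=2) -> return 1  (same call as traced above)
        -> return 3
        fibonacci(m=3) -> return 2  (same call as traced above)
      -> return 5
      fibonacci(m=4) -> return 3  (same call as traced above)
    -> return 8
    fibonacci(m=5) -> return 5  (same call as traced above)
  -> return 13
  fibonacci(m=6) -> return 8  (same call as traced above)
-> return 21

Final answer: 21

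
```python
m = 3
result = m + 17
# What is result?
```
Trace:
  m=3
  m=3, result=20

Final answer: 20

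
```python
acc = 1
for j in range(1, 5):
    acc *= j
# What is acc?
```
Trace:
  acc=1
  acc=1, j=1
  acc=2, j=2
  acc=6, j=3
  acc=24, j=4

Final answer: 24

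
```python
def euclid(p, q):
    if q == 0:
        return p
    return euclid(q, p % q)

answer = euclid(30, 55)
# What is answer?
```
Call trace:
euclid(p=30, q=55)
  euclid(p=55, q=30)
    euclid(p=30, q=25)
      euclid(p=25, q=5)
        euclid(p=5, q=0)
        -> return 5
      -> return 5
    -> return 5
  -> return 5
-> return 5

Final answer: 5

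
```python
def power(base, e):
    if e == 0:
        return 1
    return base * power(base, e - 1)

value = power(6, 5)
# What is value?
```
Call trace:
power(base=6, e=5)
  power(base=6, e=4)
    power(base=6, e=3)
      power(base=6, e=2)
        power(base=6, e=1)
          power(base=6, e=0)
          -> return 1
        -> return 6
      -> return 36
    -> return 216
  -> return 1296
-> return 7776

Final answer: 7776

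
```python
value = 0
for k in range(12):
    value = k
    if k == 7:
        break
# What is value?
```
Trace:
  value=0
  value=0, k=0
  value=1, k=1
  value=2, k=2
  value=3, k=3
  value=4, k=4
  value=5, k=5
  value=6, k=6
  value=7, k=7

Final answer: 7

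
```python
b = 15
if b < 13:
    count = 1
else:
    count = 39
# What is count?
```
Trace:
  b=15
  b=15, count=39

Final answer: 39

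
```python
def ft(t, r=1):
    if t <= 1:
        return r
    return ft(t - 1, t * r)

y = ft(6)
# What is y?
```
Call trace:
ft(t=6, r=1)
  ft(t=5, r=6)
    ft(t=4, r=30)
      ft(t=3, r=120)
        ft(t=2, r=360)
          ft(t=1, r=720)
          -> return 720
        -> return 720
      -> return 720
    -> return 720
  -> return 720
-> return 720

Final answer: 720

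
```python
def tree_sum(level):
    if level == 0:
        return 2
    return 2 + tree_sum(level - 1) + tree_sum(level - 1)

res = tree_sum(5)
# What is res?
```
Call trace (a repeated sub-call is expanded the first time; later identical calls just restate its return value):
tree_sum(level=5)
  tree_sum(level=4)
    tree_sum(level=3)
      tree_sum(level=2)
        tree_sum(level=1)
          tree_sum(level=0)
          -> return 2
          tree_sum(level=0)
          -> return 2
        -> return 6
        tree_sum(level=1) -> return 6  (same call as traced above)
      -> return 14
      tree_sum(level=2) -> return 14  (same call as traced above)
    -> return 30
    tree_sum(level=3) -> return 30  (same call as traced above)
  -> return 62
  tree_sum(level=4) -> return 62  (same call as traced above)
-> return 126

Final answer: 126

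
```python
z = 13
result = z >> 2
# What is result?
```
Trace:
  z=13
  z=13, result=3

Final answer: 3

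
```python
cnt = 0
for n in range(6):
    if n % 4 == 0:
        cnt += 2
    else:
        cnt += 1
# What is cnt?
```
Trace:
  cnt=0
  cnt=2, n=0
  cnt=3, n=1
  cnt=4, n=2
  cnt=5, n=3
  cnt=7, n=4
  cnt=8, n=5

Final answer: 8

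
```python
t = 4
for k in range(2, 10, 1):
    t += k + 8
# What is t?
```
Trace:
  t=4
  t=14, k=2
  t=25, k=3
  t=37, k=4
  t=50, k=5
  t=64, k=6
  t=79, k=7
  t=95, k=8
  t=112, k=9

Final answer: 112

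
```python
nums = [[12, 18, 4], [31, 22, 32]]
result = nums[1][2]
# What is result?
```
Trace:
  nums=[[12, 18, 4], [31, 22, 32]]
  nums=[[12, 18, 4], [31, 22, 32]], result=32

Final answer: 32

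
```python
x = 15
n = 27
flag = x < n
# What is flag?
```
Trace:
  x=15
  x=15, n=27
  x=15, n=27, flag=True

Final answer: True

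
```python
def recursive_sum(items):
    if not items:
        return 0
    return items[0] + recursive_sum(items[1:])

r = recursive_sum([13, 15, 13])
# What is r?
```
Call trace:
recursive_sum(items=[13, 15, 13])
  recursive_sum(items=[15, 13])
    recursive_sum(items=[13])
      recursive_sum(items=[])
      -> return 0
    -> return 13
  -> return 28
-> return 41

Final answer: 41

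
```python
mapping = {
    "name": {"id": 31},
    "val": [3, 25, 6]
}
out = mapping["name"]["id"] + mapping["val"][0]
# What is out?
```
Trace:
  mapping={'name': {'id': 31}, 'val': [3, 25, 6]}
  mapping={'name': {'id': 31}, 'val': [3, 25, 6]}, out=34

Final answer: 34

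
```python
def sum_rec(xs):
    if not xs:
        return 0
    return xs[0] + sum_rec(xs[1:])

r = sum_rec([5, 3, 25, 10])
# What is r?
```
Call trace:
sum_rec(xs=[5, 3, 25, 10])
  sum_rec(xs=[3, 25, 10])
    sum_rec(xs=[25, 10])
      sum_rec(xs=[10])
        sum_rec(xs=[])
        -> return 0
      -> return 10
    -> return 35
  -> return 38
-> return 43

Final answer: 43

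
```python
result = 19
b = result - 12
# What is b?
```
Trace:
  result=19
  result=19, b=7

Final answer: 7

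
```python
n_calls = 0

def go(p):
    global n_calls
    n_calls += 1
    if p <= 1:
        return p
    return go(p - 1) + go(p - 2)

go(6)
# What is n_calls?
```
Call trace (a repeated sub-call is expanded the first time; later identical calls just restate its return value):
go(p=6)
  go(p=5)
    go(p=4)
      go(p=3)
        go(p=2)
          go(p=1)
          -> return 1
          go(p=0)
          -> return 0
        -> return 1
        go(p=1)
        -> return 1
      -> return 2
      go(p=2) -> return 1  (same call as traced above)
    -> return 3
    go(p=3) -> return 2  (same call as traced above)
  -> return 5
  go(p=4) -> return 3  (same call as traced above)
-> return 8

n_calls is incremented once per call, so count the calls in each subtree. Let C(p) = number of calls made by go(p).
C(0) = C(1) = 1 (base case, no recursion); C(p) = 1 + C(p - 1) + C(p - 2) otherwise.
C(2) = 1 + C(1) + C(0) = 1 + 1 + 1 = 3
C(3) = 1 + C(2) + C(1) = 1 + 3 + 1 = 5
C(4) = 1 + C(3) + C(2) = 1 + 5 + 3 = 9
C(5) = 1 + C(4) + C(3) = 1 + 9 + 5 = 15
C(6) = 1 + C(5) + C(4) = 1 + 15 + 9 = 25
n_calls = C(6) = 25

Final answer: 25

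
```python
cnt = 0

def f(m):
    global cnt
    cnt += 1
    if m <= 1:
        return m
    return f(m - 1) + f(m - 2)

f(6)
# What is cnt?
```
Call trace (a repeated sub-call is expanded the first time; later identical calls just restate its return value):
f(m=6)
  f(m=5)
    f(m=4)
      f(m=3)
        f(m=2)
          f(m=1)
          -> return 1
          f(m=0)
          -> return 0
        -> return 1
        f(m=1)
        -> return 1
      -> return 2
      f(m=2) -> return 1  (same call as traced above)
    -> return 3
    f(m=3) -> return 2  (same call as traced above)
  -> return 5
  f(m=4) -> return 3  (same call as traced above)
-> return 8

cnt is incremented once per call, so count the calls in each subtree. Let C(m) = number of calls made by f(m).
C(0) = C(1) = 1 (base case, no recursion); C(m) = 1 + C(m - 1) + C(m - 2) otherwise.
C(2) = 1 + C(1) + C(0) = 1 + 1 + 1 = 3
C(3) = 1 + C(2) + C(1) = 1 + 3 + 1 = 5
C(4) = 1 + C(3) + C(2) = 1 + 5 + 3 = 9
C(5) = 1 + C(4) + C(3) = 1 + 9 + 5 = 15
C(6) = 1 + C(5) + C(4) = 1 + 15 + 9 = 25
cnt = C(6) = 25

Final answer: 25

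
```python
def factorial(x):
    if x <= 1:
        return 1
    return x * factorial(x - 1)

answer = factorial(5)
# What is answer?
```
Call trace:
factorial(x=5)
  factorial(x=4)
    factorial(x=3)
      factorial(x=2)
        factorial(x=1)
        -> return 1
      -> return 2
    -> return 6
  -> return 24
-> return 120

Final answer: 120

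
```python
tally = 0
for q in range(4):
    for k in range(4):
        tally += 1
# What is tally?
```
Trace:
  tally=0
  tally=1, q=0, k=0
  tally=2, q=0, k=1
  tally=3, q=0, k=2
  tally=4, q=0, k=3
  tally=5, q=1, k=0
  tally=6, q=1, k=1
  tally=7, q=1, k=2
  tally=8, q=1, k=3
  tally=9, q=2, k=0
  tally=10, q=2, k=1
  tally=11, q=2, k=2
  tally=12, q=2, k=3
  tally=13, q=3, k=0
  tally=14, q=3, k=1
  tally=15, q=3, k=2
  tally=16, q=3, k=3

Final answer: 16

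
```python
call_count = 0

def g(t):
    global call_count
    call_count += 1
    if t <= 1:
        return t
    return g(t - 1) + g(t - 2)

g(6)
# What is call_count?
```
Call trace (a repeated sub-call is expanded the first time; later identical calls just restate its return value):
g(t=6)
  g(t=5)
    g(t=4)
      g(t=3)
        g(t=2)
          g(t=1)
          -> return 1
          g(t=0)
          -> return 0
        -> return 1
        g(t=1)
        -> return 1
      -> return 2
      g(t=2) -> return 1  (same call as traced above)
    -> return 3
    g(t=3) -> return 2  (same call as traced above)
  -> return 5
  g(t=4) -> return 3  (same call as traced above)
-> return 8

call_count is incremented once per call, so count the calls in each subtree. Let C(t) = number of calls made by g(t).
C(0) = C(1) = 1 (base case, no recursion); C(t) = 1 + C(t - 1) + C(t - 2) otherwise.
C(2) = 1 + C(1) + C(0) = 1 + 1 + 1 = 3
C(3) = 1 + C(2) + C(1) = 1 + 3 + 1 = 5
C(4) = 1 + C(3) + C(2) = 1 + 5 + 3 = 9
C(5) = 1 + C(4) + C(3) = 1 + 9 + 5 = 15
C(6) = 1 + C(5) + C(4) = 1 + 15 + 9 = 25
call_count = C(6) = 25

Final answer: 25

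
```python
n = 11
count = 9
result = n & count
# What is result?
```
Trace:
  n=11
  n=11, count=9
  n=11, count=9, result=9

Final answer: 9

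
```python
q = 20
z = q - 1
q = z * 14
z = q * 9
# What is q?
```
Trace:
  q=20
  q=20, z=19
  q=266, z=19
  q=266, z=2394

Final answer: 266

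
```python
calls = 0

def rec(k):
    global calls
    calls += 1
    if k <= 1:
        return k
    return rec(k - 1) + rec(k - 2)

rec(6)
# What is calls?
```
Call trace (a repeated sub-call is expanded the first time; later identical calls just restate its return value):
rec(k=6)
  rec(k=5)
    rec(k=4)
      rec(k=3)
        rec(k=2)
          rec(k=1)
          -> return 1
          rec(k=0)
          -> return 0
        -> return 1
        rec(k=1)
        -> return 1
      -> return 2
      rec(k=2) -> return 1  (same call as traced above)
    -> return 3
    rec(k=3) -> return 2  (same call as traced above)
  -> return 5
  rec(k=4) -> return 3  (same call as traced above)
-> return 8

calls is incremented once per call, so count the calls in each subtree. Let C(k) = number of calls made by rec(k).
C(0) = C(1) = 1 (base case, no recursion); C(k) = 1 + C(k - 1) + C(k - 2) otherwise.
C(2) = 1 + C(1) + C(0) = 1 + 1 + 1 = 3
C(3) = 1 + C(2) + C(1) = 1 + 3 + 1 = 5
C(4) = 1 + C(3) + C(2) = 1 + 5 + 3 = 9
C(5) = 1 + C(4) + C(3) = 1 + 9 + 5 = 15
C(6) = 1 + C(5) + C(4) = 1 + 15 + 9 = 25
calls = C(6) = 25

Final answer: 25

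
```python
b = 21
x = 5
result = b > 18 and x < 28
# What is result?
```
Trace:
  b=21
  b=21, x=5
  b=21, x=5, result=True

Final answer: True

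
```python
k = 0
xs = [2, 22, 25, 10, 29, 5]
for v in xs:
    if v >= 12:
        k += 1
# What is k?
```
Trace:
  k=0
  k=0, v=2
  k=1, v=22
  k=2, v=25
  k=2, v=10
  k=3, v=29
  k=3, v=5

Final answer: 3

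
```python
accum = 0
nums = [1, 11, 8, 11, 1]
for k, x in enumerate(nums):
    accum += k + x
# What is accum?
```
Trace:
  accum=0
  accum=1, k=0, x=1
  accum=13, k=1, x=11
  accum=23, k=2, x=8
  accum=37, k=3, x=11
  accum=42, k=4, x=1

Final answer: 42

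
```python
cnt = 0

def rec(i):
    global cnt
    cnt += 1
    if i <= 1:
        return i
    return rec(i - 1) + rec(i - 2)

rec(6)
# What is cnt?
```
Call trace (a repeated sub-call is expanded the first time; later identical calls just restate its return value):
rec(i=6)
  rec(i=5)
    rec(i=4)
      rec(i=3)
        rec(i=2)
          rec(i=1)
          -> return 1
          rec(i=0)
          -> return 0
        -> return 1
        rec(i=1)
        -> return 1
      -> return 2
      rec(i=2) -> return 1  (same call as traced above)
    -> return 3
    rec(i=3) -> return 2  (same call as traced above)
  -> return 5
  rec(i=4) -> return 3  (same call as traced above)
-> return 8

cnt is incremented once per call, so count the calls in each subtree. Let C(i) = number of calls made by rec(i).
C(0) = C(1) = 1 (base case, no recursion); C(i) = 1 + C(i - 1) + C(i - 2) otherwise.
C(2) = 1 + C(1) + C(0) = 1 + 1 + 1 = 3
C(3) = 1 + C(2) + C(1) = 1 + 3 + 1 = 5
C(4) = 1 + C(3) + C(2) = 1 + 5 + 3 = 9
C(5) = 1 + C(4) + C(3) = 1 + 9 + 5 = 15
C(6) = 1 + C(5) + C(4) = 1 + 15 + 9 = 25
cnt = C(6) = 25

Final answer: 25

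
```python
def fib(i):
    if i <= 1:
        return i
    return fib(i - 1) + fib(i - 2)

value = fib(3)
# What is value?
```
Call trace:
fib(i=3)
  fib(i=2)
    fib(i=1)
    -> return 1
    fib(i=0)
    -> return 0
  -> return 1
  fib(i=1)
  -> return 1
-> return 2

Final answer: 2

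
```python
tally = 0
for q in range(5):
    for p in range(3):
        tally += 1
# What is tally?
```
Trace:
  tally=0
  tally=1, q=0, p=0
  tally=2, q=0, p=1
  tally=3, q=0, p=2
  tally=4, q=1, p=0
  tally=5, q=1, p=1
  tally=6, q=1, p=2
  tally=7, q=2, p=0
  tally=8, q=2, p=1
  tally=9, q=2, p=2
  tally=10, q=3, p=0
  tally=11, q=3, p=1
  tally=12, q=3, p=2
  tally=13, q=4, p=0
  tally=14, q=4, p=1
  tally=15, q=4, p=2

Final answer: 15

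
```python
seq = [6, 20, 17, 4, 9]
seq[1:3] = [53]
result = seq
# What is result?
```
Trace:
  seq=[6, 20, 17, 4, 9]
  seq=[6, 53, 4, 9]
  seq=[6, 53, 4, 9], result=[6, 53, 4, 9]

Final answer: [6, 53, 4, 9]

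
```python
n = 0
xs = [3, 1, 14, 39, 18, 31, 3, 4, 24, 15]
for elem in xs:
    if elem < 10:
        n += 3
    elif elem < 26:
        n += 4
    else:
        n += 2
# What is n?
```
Trace:
  n=0
  n=3, elem=3
  n=6, elem=1
  n=10, elem=14
  n=12, elem=39
  n=16, elem=18
  n=18, elem=31
  n=21, elem=3
  n=24, elem=4
  n=28, elem=24
  n=32, elem=15

Final answer: 32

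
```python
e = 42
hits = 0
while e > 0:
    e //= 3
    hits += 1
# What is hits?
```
Trace:
  e=42
  e=42, hits=0
  e=14, hits=1
  e=4, hits=2
  e=1, hits=3
  e=0, hits=4

Final answer: 4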